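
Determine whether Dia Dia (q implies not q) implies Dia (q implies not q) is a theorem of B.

No, not valid

Tableau for the negation not (Dia Dia (q implies not q) implies Dia (q implies not q)):
1. not (Dia Dia (q implies not q) implies Dia (q implies not q)), u
2. Dia Dia (q implies not q), u   [neg-implies-rule on 1]
3. not Dia (q implies not q), u   [neg-implies-rule on 1]
4. not (q implies not q), u   [neg-Dia-rule on 3 via uRu]
5. q, u   [neg-implies-rule on 4]
6. Dia (q implies not q), v   [Dia-rule on 2: fresh world v, uRv]
7. not (q implies not q), v   [neg-Dia-rule on 3 via uRv]
8. q, v   [neg-implies-rule on 7]
9. q implies not q, w   [Dia-rule on 6: fresh world w, vRw]
10. not q, w   [implies-rule on 9 (branches; this branch)]
Accessibility: uRu, uRv, vRu, vRv, vRw, wRv, wRw
The negation has an open branch (countermodel exists).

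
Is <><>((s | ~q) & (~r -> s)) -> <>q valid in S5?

Not valid

Tableau for the negation ~(<><>((s | ~q) & (~r -> s)) -> <>q):
1. ~(<><>((s | ~q) & (~r -> s)) -> <>q), u
2. <><>((s | ~q) & (~r -> s)), u   [~->-rule on 1]
3. ~<>q, u   [~->-rule on 1]
4. ~q, u   [~<>-rule on 3 via uRu]
5. <>((s | ~q) & (~r -> s)), v   [<>-rule on 2: fresh world v, uRv]
6. ~q, v   [~<>-rule on 3 via uRv]
7. (s | ~q) & (~r -> s), w   [<>-rule on 5: fresh world w, vRw]
8. s | ~q, w   [&-rule on 7]
9. ~r -> s, w   [&-rule on 7]
10. ~q, w   [~<>-rule on 3 via uRw]
11. s, w   [->-rule on 9 (branches; this branch)]
Accessibility: uRu, uRv, uRw, vRu, vRv, vRw, wRu, wRv, wRw
The negation has an open branch (countermodel exists).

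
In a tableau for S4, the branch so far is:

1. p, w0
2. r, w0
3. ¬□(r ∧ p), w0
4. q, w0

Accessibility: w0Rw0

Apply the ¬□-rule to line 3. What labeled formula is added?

a fresh world w1 with w0Rw1, and ¬(r ∧ p) at w1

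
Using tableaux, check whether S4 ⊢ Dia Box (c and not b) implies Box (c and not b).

Tableau for the negation not (Dia Box (c and not b) implies Box (c and not b)):
1. not (Dia Box (c and not b) implies Box (c and not b)), w0
2. Dia Box (c and not b), w0   [neg-implies-rule on 1]
3. not Box (c and not b), w0   [neg-implies-rule on 1]
4. Box (c and not b), w1   [Dia-rule on 2: fresh world w1, w0Rw1]
5. c and not b, w1   [Box-rule on 4 via w1Rw1]
6. c, w1   [and-rule on 5]
7. not b, w1   [and-rule on 5]
8. not (c and not b), w2   [neg-Box-rule on 3: fresh world w2, w0Rw2]
9. b, w2   [neg-and-rule on 8 (branches; this branch)]
Accessibility: w0Rw0, w0Rw1, w0Rw2, w1Rw1, w2Rw2
The negation has an open branch (countermodel exists).

No, not valid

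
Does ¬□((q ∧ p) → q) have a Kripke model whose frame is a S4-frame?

Unsatisfiable (every branch closes)

1. ¬□((q ∧ p) → q), w0
2. ¬((q ∧ p) → q), w1   [¬□-rule on 1: fresh world w1, w0Rw1]
3. q ∧ p, w1   [¬→-rule on 2]
4. ¬q, w1   [¬→-rule on 2]
5. q, w1   [∧-rule on 3]
6. p, w1   [∧-rule on 3]
Accessibility: w0Rw0, w0Rw1, w1Rw1
Branch closes: q and ¬q both at w1.
All branches of the tableau close; one closing branch shown above.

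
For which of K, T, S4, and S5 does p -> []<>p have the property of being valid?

S5

S4-tableau for the negation ~(p -> []<>p):
1. ~(p -> []<>p), u
2. p, u
3. ~[]<>p, u
4. ~<>p, v
5. ~p, v
Accessibility: uRu, uRv, vRv
Complete open branch: countermodel on an S4-frame, so not valid in S4, nor in K, T (the same frame is also a K-frame and a T-frame).
S5-tableau for the negation ~(p -> []<>p):
1. ~(p -> []<>p), u
2. p, u
3. ~[]<>p, u
4. ~<>p, v
5. ~p, u
Accessibility: uRu, uRv, vRu, vRv
Branch closes: p and ~p both at u.
Every branch closes (one shown): valid in S5.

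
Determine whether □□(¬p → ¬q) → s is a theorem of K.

Not valid

Tableau for the negation ¬(□□(¬p → ¬q) → s):
1. ¬(□□(¬p → ¬q) → s), 0
2. □□(¬p → ¬q), 0
3. ¬s, 0
The negation has an open branch (countermodel exists).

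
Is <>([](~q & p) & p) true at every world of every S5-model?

Invalid (countermodel exists)

Tableau for the negation ~<>([](~q & p) & p):
1. ~<>([](~q & p) & p), w0
2. ~([](~q & p) & p), w0
3. ~p, w0
Accessibility: w0Rw0
The negation has an open branch (countermodel exists).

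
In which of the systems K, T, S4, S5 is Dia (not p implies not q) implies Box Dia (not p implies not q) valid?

S4-tableau for the negation not (Dia (not p implies not q) implies Box Dia (not p implies not q)):
1. not (Dia (not p implies not q) implies Box Dia (not p implies not q)), 0
2. Dia (not p implies not q), 0
3. not Box Dia (not p implies not q), 0
4. not p implies not q, 1
5. not q, 1
6. not Dia (not p implies not q), 2
7. not (not p implies not q), 2
8. not p, 2
9. q, 2
Accessibility: 0R0, 0R1, 0R2, 1R1, 2R2
Complete open branch: countermodel on an S4-frame, so not valid in S4, nor in K, T (the same frame is also a K-frame and a T-frame).
S5-tableau for the negation not (Dia (not p implies not q) implies Box Dia (not p implies not q)):
1. not (Dia (not p implies not q) implies Box Dia (not p implies not q)), 0
2. Dia (not p implies not q), 0
3. not Box Dia (not p implies not q), 0
4. not p implies not q, 1
5. not q, 1
6. not Dia (not p implies not q), 2
7. not (not p implies not q), 0
8. not p, 0
9. q, 0
10. not (not p implies not q), 1
11. not p, 1
12. q, 1
Accessibility: 0R0, 0R1, 0R2, 1R0, 1R1, 1R2, 2R0, 2R1, 2R2
Branch closes: q and not q both at 1.
Every branch closes (one shown): valid in S5.

S5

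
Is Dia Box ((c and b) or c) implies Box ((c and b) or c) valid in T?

Tableau for the negation not (Dia Box ((c and b) or c) implies Box ((c and b) or c)):
1. not (Dia Box ((c and b) or c) implies Box ((c and b) or c)), 0
2. Dia Box ((c and b) or c), 0
3. not Box ((c and b) or c), 0
4. Box ((c and b) or c), 1
5. (c and b) or c, 1
6. c, 1
7. not ((c and b) or c), 2
8. not (c and b), 2
9. not c, 2
10. not b, 2
Accessibility: 0R0, 0R1, 0R2, 1R1, 2R2
The negation has an open branch (countermodel exists).

Invalid (countermodel exists)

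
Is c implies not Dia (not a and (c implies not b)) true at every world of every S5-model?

Tableau for the negation not (c implies not Dia (not a and (c implies not b))):
1. not (c implies not Dia (not a and (c implies not b))), u
2. c, u
3. Dia (not a and (c implies not b)), u
4. not a and (c implies not b), v
5. not a, v
6. c implies not b, v
7. not b, v
Accessibility: uRu, uRv, vRu, vRv
The negation has an open branch (countermodel exists).

Not valid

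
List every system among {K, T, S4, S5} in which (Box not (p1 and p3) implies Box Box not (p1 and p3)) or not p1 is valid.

S4, S5

T-tableau for the negation not ((Box not (p1 and p3) implies Box Box not (p1 and p3)) or not p1):
1. not ((Box not (p1 and p3) implies Box Box not (p1 and p3)) or not p1), u
2. not (Box not (p1 and p3) implies Box Box not (p1 and p3)), u
3. p1, u
4. Box not (p1 and p3), u
5. not Box Box not (p1 and p3), u
6. not (p1 and p3), u
7. not p3, u
8. not Box not (p1 and p3), v
9. not (p1 and p3), v
10. not p3, v
11. p1 and p3, w
12. p1, w
13. p3, w
Accessibility: uRu, uRv, vRv, vRw, wRw
Complete open branch: countermodel on a T-frame, so not valid in T, nor in K (the same frame is also a K-frame).
S4-tableau for the negation not ((Box not (p1 and p3) implies Box Box not (p1 and p3)) or not p1):
1. not ((Box not (p1 and p3) implies Box Box not (p1 and p3)) or not p1), u
2. not (Box not (p1 and p3) implies Box Box not (p1 and p3)), u
3. p1, u
4. Box not (p1 and p3), u
5. not Box Box not (p1 and p3), u
6. not (p1 and p3), u
7. not p3, u
8. not Box not (p1 and p3), v
9. not (p1 and p3), v
10. not p3, v
11. p1 and p3, w
12. p1, w
13. p3, w
14. not (p1 and p3), w
15. not p3, w
Accessibility: uRu, uRv, uRw, vRv, vRw, wRw
Branch closes: p3 and not p3 both at w.
Every branch closes (one shown): valid in S4, hence also in S5 (every theorem of S4 is a theorem of S5).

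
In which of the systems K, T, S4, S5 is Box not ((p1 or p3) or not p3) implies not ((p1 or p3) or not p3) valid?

T, S4, S5

K-tableau for the negation not (Box not ((p1 or p3) or not p3) implies not ((p1 or p3) or not p3)):
1. not (Box not ((p1 or p3) or not p3) implies not ((p1 or p3) or not p3)), w0
2. Box not ((p1 or p3) or not p3), w0   [neg-implies-rule on 1]
3. (p1 or p3) or not p3, w0   [neg-implies-rule on 1]
4. not p3, w0   [or-rule on 3 (branches; this branch)]
Complete open branch: countermodel on a K-frame, so not valid in K.
T-tableau for the negation not (Box not ((p1 or p3) or not p3) implies not ((p1 or p3) or not p3)):
1. not (Box not ((p1 or p3) or not p3) implies not ((p1 or p3) or not p3)), w0
2. Box not ((p1 or p3) or not p3), w0   [neg-implies-rule on 1]
3. (p1 or p3) or not p3, w0   [neg-implies-rule on 1]
4. not ((p1 or p3) or not p3), w0   [Box-rule on 2 via w0Rw0]
5. not (p1 or p3), w0   [neg-or-rule on 4]
6. p3, w0   [neg-or-rule on 4]
7. not p1, w0   [neg-or-rule on 5]
8. not p3, w0   [neg-or-rule on 5]
Accessibility: w0Rw0
Branch closes: p3 and not p3 both at w0.
Every branch closes (one shown): valid in T, hence also in S4, S5 (every theorem of T is a theorem of S4 and S5).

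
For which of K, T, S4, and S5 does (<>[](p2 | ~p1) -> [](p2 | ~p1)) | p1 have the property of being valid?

S5-tableau for the negation ~((<>[](p2 | ~p1) -> [](p2 | ~p1)) | p1):
1. ~((<>[](p2 | ~p1) -> [](p2 | ~p1)) | p1), w0
2. ~(<>[](p2 | ~p1) -> [](p2 | ~p1)), w0   [~|-rule on 1]
3. ~p1, w0   [~|-rule on 1]
4. <>[](p2 | ~p1), w0   [~->-rule on 2]
5. ~[](p2 | ~p1), w0   [~->-rule on 2]
6. [](p2 | ~p1), w1   [<>-rule on 4: fresh world w1, w0Rw1]
7. p2 | ~p1, w0   [[]-rule on 6 via w1Rw0]
8. p2 | ~p1, w1   [[]-rule on 6 via w1Rw1]
9. ~p1, w1   [|-rule on 8 (branches; this branch)]
10. ~(p2 | ~p1), w2   [~[]-rule on 5: fresh world w2, w0Rw2]
11. ~p2, w2   [~|-rule on 10]
12. p1, w2   [~|-rule on 10]
13. p2 | ~p1, w2   [[]-rule on 6 via w1Rw2]
14. ~p1, w2   [|-rule on 13 (branches; this branch)]
Accessibility: w0Rw0, w0Rw1, w0Rw2, w1Rw0, w1Rw1, w1Rw2, w2Rw0, w2Rw1, w2Rw2
Branch closes: p1 and ~p1 both at w2.
Every branch closes (one shown): valid in S5.
S4-tableau for the negation ~((<>[](p2 | ~p1) -> [](p2 | ~p1)) | p1):
1. ~((<>[](p2 | ~p1) -> [](p2 | ~p1)) | p1), w0
2. ~(<>[](p2 | ~p1) -> [](p2 | ~p1)), w0   [~|-rule on 1]
3. ~p1, w0   [~|-rule on 1]
4. <>[](p2 | ~p1), w0   [~->-rule on 2]
5. ~[](p2 | ~p1), w0   [~->-rule on 2]
6. [](p2 | ~p1), w1   [<>-rule on 4: fresh world w1, w0Rw1]
7. p2 | ~p1, w1   [[]-rule on 6 via w1Rw1]
8. ~p1, w1   [|-rule on 7 (branches; this branch)]
9. ~(p2 | ~p1), w2   [~[]-rule on 5: fresh world w2, w0Rw2]
10. ~p2, w2   [~|-rule on 9]
11. p1, w2   [~|-rule on 9]
Accessibility: w0Rw0, w0Rw1, w0Rw2, w1Rw1, w2Rw2
Complete open branch: countermodel on an S4-frame, so not valid in S4, nor in K, T (the same frame is also a K-frame and a T-frame).

S5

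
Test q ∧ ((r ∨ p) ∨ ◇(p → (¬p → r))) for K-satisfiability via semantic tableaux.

1. q ∧ ((r ∨ p) ∨ ◇(p → (¬p → r))), 0
2. q, 0   [∧-rule on 1]
3. (r ∨ p) ∨ ◇(p → (¬p → r)), 0   [∧-rule on 1]
4. ◇(p → (¬p → r)), 0   [∨-rule on 3 (branches; this branch)]
5. p → (¬p → r), 1   [◇-rule on 4: fresh world 1, 0R1]
6. ¬p → r, 1   [→-rule on 5 (branches; this branch)]
7. r, 1   [→-rule on 6 (branches; this branch)]
Accessibility: 0R1

Yes, satisfiable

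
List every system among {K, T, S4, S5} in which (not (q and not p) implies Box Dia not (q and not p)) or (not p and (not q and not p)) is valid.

S4-tableau for the negation not ((not (q and not p) implies Box Dia not (q and not p)) or (not p and (not q and not p))):
1. not ((not (q and not p) implies Box Dia not (q and not p)) or (not p and (not q and not p))), u
2. not (not (q and not p) implies Box Dia not (q and not p)), u   [neg-or-rule on 1]
3. not (not p and (not q and not p)), u   [neg-or-rule on 1]
4. not (q and not p), u   [neg-implies-rule on 2]
5. not Box Dia not (q and not p), u   [neg-implies-rule on 2]
6. not (not q and not p), u   [neg-and-rule on 3 (branches; this branch)]
7. p, u   [neg-and-rule on 4 (branches; this branch)]
8. not Dia not (q and not p), v   [neg-Box-rule on 5: fresh world v, uRv]
9. q and not p, v   [neg-Dia-rule on 8 via vRv]
10. q, v   [and-rule on 9]
11. not p, v   [and-rule on 9]
Accessibility: uRu, uRv, vRv
Complete open branch: countermodel on an S4-frame, so not valid in S4, nor in K, T (the same frame is also a K-frame and a T-frame).
S5-tableau for the negation not ((not (q and not p) implies Box Dia not (q and not p)) or (not p and (not q and not p))):
1. not ((not (q and not p) implies Box Dia not (q and not p)) or (not p and (not q and not p))), u
2. not (not (q and not p) implies Box Dia not (q and not p)), u   [neg-or-rule on 1]
3. not (not p and (not q and not p)), u   [neg-or-rule on 1]
4. not (q and not p), u   [neg-implies-rule on 2]
5. not Box Dia not (q and not p), u   [neg-implies-rule on 2]
6. not (not q and not p), u   [neg-and-rule on 3 (branches; this branch)]
7. p, u   [neg-and-rule on 4 (branches; this branch)]
8. not Dia not (q and not p), v   [neg-Box-rule on 5: fresh world v, uRv]
9. q and not p, u   [neg-Dia-rule on 8 via vRu]
10. q, u   [and-rule on 9]
11. not p, u   [and-rule on 9]
Accessibility: uRu, uRv, vRu, vRv
Branch closes: p and not p both at u.
Every branch closes (one shown): valid in S5.

S5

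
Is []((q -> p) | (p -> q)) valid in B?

Tableau for the negation ~[]((q -> p) | (p -> q)):
1. ~[]((q -> p) | (p -> q)), 0
2. ~((q -> p) | (p -> q)), 1
3. ~(q -> p), 1
4. ~(p -> q), 1
5. q, 1
6. ~p, 1
7. p, 1
8. ~q, 1
Accessibility: 0R0, 0R1, 1R0, 1R1
Branch closes: p and ~p both at 1.
All branches of the negation close; one closing branch shown above.

Valid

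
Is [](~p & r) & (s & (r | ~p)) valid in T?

Tableau for the negation ~([](~p & r) & (s & (r | ~p))):
1. ~([](~p & r) & (s & (r | ~p))), u
2. ~(s & (r | ~p)), u
3. ~(r | ~p), u
4. ~r, u
5. p, u
Accessibility: uRu
The negation has an open branch (countermodel exists).

Not valid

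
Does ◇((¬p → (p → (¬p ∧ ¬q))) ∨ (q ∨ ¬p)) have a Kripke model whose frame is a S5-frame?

Satisfiable

1. ◇((¬p → (p → (¬p ∧ ¬q))) ∨ (q ∨ ¬p)), 0
2. (¬p → (p → (¬p ∧ ¬q))) ∨ (q ∨ ¬p), 1
3. q ∨ ¬p, 1
4. ¬p, 1
Accessibility: 0R0, 0R1, 1R0, 1R1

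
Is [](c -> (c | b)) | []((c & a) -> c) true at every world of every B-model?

Tableau for the negation ~([](c -> (c | b)) | []((c & a) -> c)):
1. ~([](c -> (c | b)) | []((c & a) -> c)), w0
2. ~[](c -> (c | b)), w0
3. ~[]((c & a) -> c), w0
4. ~(c -> (c | b)), w1
5. c, w1
6. ~(c | b), w1
7. ~c, w1
8. ~b, w1
Accessibility: w0Rw0, w0Rw1, w1Rw0, w1Rw1
Branch closes: c and ~c both at w1.
Every branch of the negation's tableau closes; the branch above is one of them.

Valid in B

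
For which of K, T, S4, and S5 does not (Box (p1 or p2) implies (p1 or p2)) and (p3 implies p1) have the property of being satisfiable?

K

T-tableau for the formula:
1. not (Box (p1 or p2) implies (p1 or p2)) and (p3 implies p1), 0
2. not (Box (p1 or p2) implies (p1 or p2)), 0   [and-rule on 1]
3. p3 implies p1, 0   [and-rule on 1]
4. Box (p1 or p2), 0   [neg-implies-rule on 2]
5. not (p1 or p2), 0   [neg-implies-rule on 2]
6. not p1, 0   [neg-or-rule on 5]
7. not p2, 0   [neg-or-rule on 5]
8. p1 or p2, 0   [Box-rule on 4 via 0R0]
9. not p3, 0   [implies-rule on 3 (branches; this branch)]
10. p2, 0   [or-rule on 8 (branches; this branch)]
Accessibility: 0R0
Branch closes: p2 and not p2 both at 0.
Every branch closes (one shown): unsatisfiable in T, hence also in S4, S5 (every S4/S5-frame is a T-frame).
K-tableau for the formula:
1. not (Box (p1 or p2) implies (p1 or p2)) and (p3 implies p1), 0
2. not (Box (p1 or p2) implies (p1 or p2)), 0   [and-rule on 1]
3. p3 implies p1, 0   [and-rule on 1]
4. Box (p1 or p2), 0   [neg-implies-rule on 2]
5. not (p1 or p2), 0   [neg-implies-rule on 2]
6. not p1, 0   [neg-or-rule on 5]
7. not p2, 0   [neg-or-rule on 5]
8. not p3, 0   [implies-rule on 3 (branches; this branch)]
Complete open branch: satisfiable in K.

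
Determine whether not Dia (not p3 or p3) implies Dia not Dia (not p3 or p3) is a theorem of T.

Valid

Tableau for the negation not (not Dia (not p3 or p3) implies Dia not Dia (not p3 or p3)):
1. not (not Dia (not p3 or p3) implies Dia not Dia (not p3 or p3)), u
2. not Dia (not p3 or p3), u   [neg-implies-rule on 1]
3. not Dia not Dia (not p3 or p3), u   [neg-implies-rule on 1]
4. not (not p3 or p3), u   [neg-Dia-rule on 2 via uRu]
5. p3, u   [neg-or-rule on 4]
6. not p3, u   [neg-or-rule on 4]
Accessibility: uRu
Branch closes: p3 and not p3 both at u.
Every branch of the negation's tableau closes; the branch above is one of them.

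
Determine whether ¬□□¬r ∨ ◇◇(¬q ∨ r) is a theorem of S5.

No, not valid

Tableau for the negation ¬(¬□□¬r ∨ ◇◇(¬q ∨ r)):
1. ¬(¬□□¬r ∨ ◇◇(¬q ∨ r)), u
2. □□¬r, u   [¬∨-rule on 1]
3. ¬◇◇(¬q ∨ r), u   [¬∨-rule on 1]
4. □¬r, u   [□-rule on 2 via uRu]
5. ¬◇(¬q ∨ r), u   [¬◇-rule on 3 via uRu]
6. ¬r, u   [□-rule on 4 via uRu]
7. ¬(¬q ∨ r), u   [¬◇-rule on 5 via uRu]
8. q, u   [¬∨-rule on 7]
Accessibility: uRu
The negation has an open branch (countermodel exists).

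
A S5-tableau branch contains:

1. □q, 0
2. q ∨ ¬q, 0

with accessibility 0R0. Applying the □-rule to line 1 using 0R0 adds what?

q, 0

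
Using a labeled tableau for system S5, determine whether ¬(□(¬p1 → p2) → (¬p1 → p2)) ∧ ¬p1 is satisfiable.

No, unsatisfiable

1. ¬(□(¬p1 → p2) → (¬p1 → p2)) ∧ ¬p1, u
2. ¬(□(¬p1 → p2) → (¬p1 → p2)), u   [∧-rule on 1]
3. ¬p1, u   [∧-rule on 1]
4. □(¬p1 → p2), u   [¬→-rule on 2]
5. ¬(¬p1 → p2), u   [¬→-rule on 2]
6. ¬p2, u   [¬→-rule on 5]
7. ¬p1 → p2, u   [□-rule on 4 via uRu]
8. p2, u   [→-rule on 7 (branches; this branch)]
Accessibility: uRu
Branch closes: p2 and ¬p2 both at u.
(One branch shown.) All branches close.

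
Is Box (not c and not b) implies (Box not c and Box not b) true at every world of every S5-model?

Tableau for the negation not (Box (not c and not b) implies (Box not c and Box not b)):
1. not (Box (not c and not b) implies (Box not c and Box not b)), u
2. Box (not c and not b), u
3. not (Box not c and Box not b), u
4. not c and not b, u
5. not c, u
6. not b, u
7. not Box not b, u
8. b, v
9. not c and not b, v
10. not c, v
11. not b, v
Accessibility: uRu, uRv, vRu, vRv
Branch closes: b and not b both at v.
Every branch of the negation's tableau closes; the branch above is one of them.

Yes, valid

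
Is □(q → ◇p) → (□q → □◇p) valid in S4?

Tableau for the negation ¬(□(q → ◇p) → (□q → □◇p)):
1. ¬(□(q → ◇p) → (□q → □◇p)), w0
2. □(q → ◇p), w0
3. ¬(□q → □◇p), w0
4. □q, w0
5. ¬□◇p, w0
6. q → ◇p, w0
7. q, w0
8. ◇p, w0
9. ¬◇p, w1
10. q → ◇p, w1
11. q, w1
12. ¬p, w1
13. ◇p, w1
14. p, w2
15. q → ◇p, w2
16. q, w2
17. ◇p, w2
18. p, w3
19. q → ◇p, w3
20. q, w3
21. ¬p, w3
Accessibility: w0Rw0, w0Rw1, w0Rw2, w0Rw3, w1Rw1, w1Rw3, w2Rw2, w3Rw3
Branch closes: p and ¬p both at w3.
Every branch of the negation's tableau closes; the branch above is one of them.

Valid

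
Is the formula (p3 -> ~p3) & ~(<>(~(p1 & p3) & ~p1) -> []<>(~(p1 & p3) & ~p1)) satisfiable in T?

1. (p3 -> ~p3) & ~(<>(~(p1 & p3) & ~p1) -> []<>(~(p1 & p3) & ~p1)), w0
2. p3 -> ~p3, w0
3. ~(<>(~(p1 & p3) & ~p1) -> []<>(~(p1 & p3) & ~p1)), w0
4. <>(~(p1 & p3) & ~p1), w0
5. ~[]<>(~(p1 & p3) & ~p1), w0
6. ~p3, w0
7. ~(p1 & p3) & ~p1, w1
8. ~(p1 & p3), w1
9. ~p1, w1
10. ~p3, w1
11. ~<>(~(p1 & p3) & ~p1), w2
12. ~(~(p1 & p3) & ~p1), w2
13. p1, w2
Accessibility: w0Rw0, w0Rw1, w0Rw2, w1Rw1, w2Rw2

Yes, satisfiable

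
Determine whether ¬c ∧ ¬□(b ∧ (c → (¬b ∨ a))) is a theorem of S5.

Not valid

Tableau for the negation ¬(¬c ∧ ¬□(b ∧ (c → (¬b ∨ a)))):
1. ¬(¬c ∧ ¬□(b ∧ (c → (¬b ∨ a)))), w0
2. □(b ∧ (c → (¬b ∨ a))), w0
3. b ∧ (c → (¬b ∨ a)), w0
4. b, w0
5. c → (¬b ∨ a), w0
6. ¬b ∨ a, w0
7. a, w0
Accessibility: w0Rw0
The negation has an open branch (countermodel exists).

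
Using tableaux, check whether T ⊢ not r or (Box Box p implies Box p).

Valid in T

Tableau for the negation not (not r or (Box Box p implies Box p)):
1. not (not r or (Box Box p implies Box p)), u
2. r, u
3. not (Box Box p implies Box p), u
4. Box Box p, u
5. not Box p, u
6. Box p, u
7. p, u
8. not p, v
9. Box p, v
10. p, v
Accessibility: uRu, uRv, vRv
Branch closes: p and not p both at v.
All branches of the negation close; one closing branch shown above.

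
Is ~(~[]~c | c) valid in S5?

Invalid (countermodel exists)

Tableau for the negation ~[]~c | c:
1. ~[]~c | c, w0
2. c, w0   [|-rule on 1 (branches; this branch)]
Accessibility: w0Rw0
The negation has an open branch (countermodel exists).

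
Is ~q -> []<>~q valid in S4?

Tableau for the negation ~(~q -> []<>~q):
1. ~(~q -> []<>~q), 0
2. ~q, 0
3. ~[]<>~q, 0
4. ~<>~q, 1
5. q, 1
Accessibility: 0R0, 0R1, 1R1
The negation has an open branch (countermodel exists).

Invalid (countermodel exists)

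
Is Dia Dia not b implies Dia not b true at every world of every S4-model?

Valid

Tableau for the negation not (Dia Dia not b implies Dia not b):
1. not (Dia Dia not b implies Dia not b), 0
2. Dia Dia not b, 0
3. not Dia not b, 0
4. b, 0
5. Dia not b, 1
6. b, 1
7. not b, 2
8. b, 2
Accessibility: 0R0, 0R1, 0R2, 1R1, 1R2, 2R2
Branch closes: b and not b both at 2.
All branches of the negation close; one closing branch shown above.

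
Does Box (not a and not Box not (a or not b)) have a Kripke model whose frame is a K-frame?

1. Box (not a and not Box not (a or not b)), 0

Satisfiable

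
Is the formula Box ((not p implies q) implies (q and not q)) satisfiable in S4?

1. Box ((not p implies q) implies (q and not q)), 0
2. (not p implies q) implies (q and not q), 0
3. not (not p implies q), 0
4. not p, 0
5. not q, 0
Accessibility: 0R0

Satisfiable (open branch found)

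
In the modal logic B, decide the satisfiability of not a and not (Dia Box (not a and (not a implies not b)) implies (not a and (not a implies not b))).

1. not a and not (Dia Box (not a and (not a implies not b)) implies (not a and (not a implies not b))), w0
2. not a, w0   [and-rule on 1]
3. not (Dia Box (not a and (not a implies not b)) implies (not a and (not a implies not b))), w0   [and-rule on 1]
4. Dia Box (not a and (not a implies not b)), w0   [neg-implies-rule on 3]
5. not (not a and (not a implies not b)), w0   [neg-implies-rule on 3]
6. not (not a implies not b), w0   [neg-and-rule on 5 (branches; this branch)]
7. b, w0   [neg-implies-rule on 6]
8. Box (not a and (not a implies not b)), w1   [Dia-rule on 4: fresh world w1, w0Rw1]
9. not a and (not a implies not b), w0   [Box-rule on 8 via w1Rw0]
10. not a implies not b, w0   [and-rule on 9]
11. not a and (not a implies not b), w1   [Box-rule on 8 via w1Rw1]
12. not a, w1   [and-rule on 11]
13. not a implies not b, w1   [and-rule on 11]
14. not b, w0   [implies-rule on 10 (branches; this branch)]
Accessibility: w0Rw0, w0Rw1, w1Rw0, w1Rw1
Branch closes: b and not b both at w0.
(One branch shown.) All branches close.

Unsatisfiable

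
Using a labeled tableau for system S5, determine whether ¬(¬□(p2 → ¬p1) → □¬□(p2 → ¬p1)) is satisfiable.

1. ¬(¬□(p2 → ¬p1) → □¬□(p2 → ¬p1)), 0
2. ¬□(p2 → ¬p1), 0
3. ¬□¬□(p2 → ¬p1), 0
4. ¬(p2 → ¬p1), 1
5. p2, 1
6. p1, 1
7. □(p2 → ¬p1), 2
8. p2 → ¬p1, 0
9. p2 → ¬p1, 1
10. p2 → ¬p1, 2
11. ¬p1, 0
12. ¬p1, 1
Accessibility: 0R0, 0R1, 0R2, 1R0, 1R1, 1R2, 2R0, 2R1, 2R2
Branch closes: p1 and ¬p1 both at 1.
(One branch shown.) All branches close.

Unsatisfiable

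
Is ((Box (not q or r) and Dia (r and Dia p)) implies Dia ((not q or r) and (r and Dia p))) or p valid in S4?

Valid

Tableau for the negation not (((Box (not q or r) and Dia (r and Dia p)) implies Dia ((not q or r) and (r and Dia p))) or p):
1. not (((Box (not q or r) and Dia (r and Dia p)) implies Dia ((not q or r) and (r and Dia p))) or p), u
2. not ((Box (not q or r) and Dia (r and Dia p)) implies Dia ((not q or r) and (r and Dia p))), u   [neg-or-rule on 1]
3. not p, u   [neg-or-rule on 1]
4. Box (not q or r) and Dia (r and Dia p), u   [neg-implies-rule on 2]
5. not Dia ((not q or r) and (r and Dia p)), u   [neg-implies-rule on 2]
6. Box (not q or r), u   [and-rule on 4]
7. Dia (r and Dia p), u   [and-rule on 4]
8. not ((not q or r) and (r and Dia p)), u   [neg-Dia-rule on 5 via uRu]
9. not q or r, u   [Box-rule on 6 via uRu]
10. not (r and Dia p), u   [neg-and-rule on 8 (branches; this branch)]
11. r, u   [or-rule on 9 (branches; this branch)]
12. not Dia p, u   [neg-and-rule on 10 (branches; this branch)]
13. r and Dia p, v   [Dia-rule on 7: fresh world v, uRv]
14. r, v   [and-rule on 13]
15. Dia p, v   [and-rule on 13]
16. not ((not q or r) and (r and Dia p)), v   [neg-Dia-rule on 5 via uRv]
17. not q or r, v   [Box-rule on 6 via uRv]
18. not p, v   [neg-Dia-rule on 12 via uRv]
19. not (r and Dia p), v   [neg-and-rule on 16 (branches; this branch)]
20. not Dia p, v   [neg-and-rule on 19 (branches; this branch)]
21. p, w   [Dia-rule on 15: fresh world w, vRw]
22. not ((not q or r) and (r and Dia p)), w   [neg-Dia-rule on 5 via uRw]
23. not q or r, w   [Box-rule on 6 via uRw]
24. not p, w   [neg-Dia-rule on 12 via uRw]
Accessibility: uRu, uRv, uRw, vRv, vRw, wRw
Branch closes: p and not p both at w.
All branches of the negation close; one closing branch shown above.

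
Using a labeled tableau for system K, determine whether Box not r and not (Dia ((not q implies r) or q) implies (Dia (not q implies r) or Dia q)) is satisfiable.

1. Box not r and not (Dia ((not q implies r) or q) implies (Dia (not q implies r) or Dia q)), w0
2. Box not r, w0   [and-rule on 1]
3. not (Dia ((not q implies r) or q) implies (Dia (not q implies r) or Dia q)), w0   [and-rule on 1]
4. Dia ((not q implies r) or q), w0   [neg-implies-rule on 3]
5. not (Dia (not q implies r) or Dia q), w0   [neg-implies-rule on 3]
6. not Dia (not q implies r), w0   [neg-or-rule on 5]
7. not Dia q, w0   [neg-or-rule on 5]
8. (not q implies r) or q, w1   [Dia-rule on 4: fresh world w1, w0Rw1]
9. not r, w1   [Box-rule on 2 via w0Rw1]
10. not (not q implies r), w1   [neg-Dia-rule on 6 via w0Rw1]
11. not q, w1   [neg-implies-rule on 10]
12. not q implies r, w1   [or-rule on 8 (branches; this branch)]
13. r, w1   [implies-rule on 12 (branches; this branch)]
Accessibility: w0Rw1
Branch closes: r and not r both at w1.
Every branch closes; the branch above is one of them.

Unsatisfiable (every branch closes)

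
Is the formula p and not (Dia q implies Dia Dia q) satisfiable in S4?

No, unsatisfiable

1. p and not (Dia q implies Dia Dia q), 0
2. p, 0   [and-rule on 1]
3. not (Dia q implies Dia Dia q), 0   [and-rule on 1]
4. Dia q, 0   [neg-implies-rule on 3]
5. not Dia Dia q, 0   [neg-implies-rule on 3]
6. not Dia q, 0   [neg-Dia-rule on 5 via 0R0]
7. not q, 0   [neg-Dia-rule on 6 via 0R0]
8. q, 1   [Dia-rule on 4: fresh world 1, 0R1]
9. not Dia q, 1   [neg-Dia-rule on 5 via 0R1]
10. not q, 1   [neg-Dia-rule on 6 via 0R1]
Accessibility: 0R0, 0R1, 1R1
Branch closes: q and not q both at 1.
All branches of the tableau close; one closing branch shown above.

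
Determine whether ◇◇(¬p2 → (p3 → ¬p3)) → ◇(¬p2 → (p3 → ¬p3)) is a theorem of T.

Not valid

Tableau for the negation ¬(◇◇(¬p2 → (p3 → ¬p3)) → ◇(¬p2 → (p3 → ¬p3))):
1. ¬(◇◇(¬p2 → (p3 → ¬p3)) → ◇(¬p2 → (p3 → ¬p3))), 0
2. ◇◇(¬p2 → (p3 → ¬p3)), 0
3. ¬◇(¬p2 → (p3 → ¬p3)), 0
4. ¬(¬p2 → (p3 → ¬p3)), 0
5. ¬p2, 0
6. ¬(p3 → ¬p3), 0
7. p3, 0
8. ◇(¬p2 → (p3 → ¬p3)), 1
9. ¬(¬p2 → (p3 → ¬p3)), 1
10. ¬p2, 1
11. ¬(p3 → ¬p3), 1
12. p3, 1
13. ¬p2 → (p3 → ¬p3), 2
14. p3 → ¬p3, 2
15. ¬p3, 2
Accessibility: 0R0, 0R1, 1R1, 1R2, 2R2
The negation has an open branch (countermodel exists).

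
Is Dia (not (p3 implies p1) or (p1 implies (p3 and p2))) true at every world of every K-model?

Invalid (countermodel exists)

Tableau for the negation not Dia (not (p3 implies p1) or (p1 implies (p3 and p2))):
1. not Dia (not (p3 implies p1) or (p1 implies (p3 and p2))), u
The negation has an open branch (countermodel exists).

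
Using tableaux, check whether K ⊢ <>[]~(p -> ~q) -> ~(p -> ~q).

Tableau for the negation ~(<>[]~(p -> ~q) -> ~(p -> ~q)):
1. ~(<>[]~(p -> ~q) -> ~(p -> ~q)), u
2. <>[]~(p -> ~q), u
3. p -> ~q, u
4. ~q, u
5. []~(p -> ~q), v
Accessibility: uRv
The negation has an open branch (countermodel exists).

No, not valid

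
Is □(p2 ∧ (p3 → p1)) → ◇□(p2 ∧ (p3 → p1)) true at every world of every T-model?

Valid

Tableau for the negation ¬(□(p2 ∧ (p3 → p1)) → ◇□(p2 ∧ (p3 → p1))):
1. ¬(□(p2 ∧ (p3 → p1)) → ◇□(p2 ∧ (p3 → p1))), u
2. □(p2 ∧ (p3 → p1)), u
3. ¬◇□(p2 ∧ (p3 → p1)), u
4. p2 ∧ (p3 → p1), u
5. p2, u
6. p3 → p1, u
7. ¬□(p2 ∧ (p3 → p1)), u
8. p1, u
9. ¬(p2 ∧ (p3 → p1)), v
10. p2 ∧ (p3 → p1), v
11. p2, v
12. p3 → p1, v
13. ¬□(p2 ∧ (p3 → p1)), v
14. ¬(p3 → p1), v
15. p3, v
16. ¬p1, v
17. p1, v
Accessibility: uRu, uRv, vRv
Branch closes: p1 and ¬p1 both at v.
All branches of the negation close; one closing branch shown above.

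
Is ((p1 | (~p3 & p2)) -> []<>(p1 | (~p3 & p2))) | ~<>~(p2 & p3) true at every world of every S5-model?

Valid

Tableau for the negation ~(((p1 | (~p3 & p2)) -> []<>(p1 | (~p3 & p2))) | ~<>~(p2 & p3)):
1. ~(((p1 | (~p3 & p2)) -> []<>(p1 | (~p3 & p2))) | ~<>~(p2 & p3)), w0
2. ~((p1 | (~p3 & p2)) -> []<>(p1 | (~p3 & p2))), w0
3. <>~(p2 & p3), w0
4. p1 | (~p3 & p2), w0
5. ~[]<>(p1 | (~p3 & p2)), w0
6. ~p3 & p2, w0
7. ~p3, w0
8. p2, w0
9. ~(p2 & p3), w1
10. ~p3, w1
11. ~<>(p1 | (~p3 & p2)), w2
12. ~(p1 | (~p3 & p2)), w0
13. ~p1, w0
14. ~(~p3 & p2), w0
15. ~(p1 | (~p3 & p2)), w1
16. ~p1, w1
17. ~(~p3 & p2), w1
18. ~(p1 | (~p3 & p2)), w2
19. ~p1, w2
20. ~(~p3 & p2), w2
21. ~p2, w0
Accessibility: w0Rw0, w0Rw1, w0Rw2, w1Rw0, w1Rw1, w1Rw2, w2Rw0, w2Rw1, w2Rw2
Branch closes: p2 and ~p2 both at w0.
Every branch of the negation's tableau closes; the branch above is one of them.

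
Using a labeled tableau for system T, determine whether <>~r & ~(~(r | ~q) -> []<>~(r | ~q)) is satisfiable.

Yes, satisfiable

1. <>~r & ~(~(r | ~q) -> []<>~(r | ~q)), u
2. <>~r, u   [&-rule on 1]
3. ~(~(r | ~q) -> []<>~(r | ~q)), u   [&-rule on 1]
4. ~(r | ~q), u   [~->-rule on 3]
5. ~[]<>~(r | ~q), u   [~->-rule on 3]
6. ~r, u   [~|-rule on 4]
7. q, u   [~|-rule on 4]
8. ~r, v   [<>-rule on 2: fresh world v, uRv]
9. ~<>~(r | ~q), w   [~[]-rule on 5: fresh world w, uRw]
10. r | ~q, w   [~<>-rule on 9 via wRw]
11. ~q, w   [|-rule on 10 (branches; this branch)]
Accessibility: uRu, uRv, uRw, vRv, wRw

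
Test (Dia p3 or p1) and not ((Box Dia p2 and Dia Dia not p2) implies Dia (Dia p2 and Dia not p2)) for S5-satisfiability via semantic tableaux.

Unsatisfiable

1. (Dia p3 or p1) and not ((Box Dia p2 and Dia Dia not p2) implies Dia (Dia p2 and Dia not p2)), 0
2. Dia p3 or p1, 0
3. not ((Box Dia p2 and Dia Dia not p2) implies Dia (Dia p2 and Dia not p2)), 0
4. Box Dia p2 and Dia Dia not p2, 0
5. not Dia (Dia p2 and Dia not p2), 0
6. Box Dia p2, 0
7. Dia Dia not p2, 0
8. not (Dia p2 and Dia not p2), 0
9. Dia p2, 0
10. Dia p3, 0
11. not Dia not p2, 0
12. p2, 0
13. Dia not p2, 1
14. not (Dia p2 and Dia not p2), 1
15. Dia p2, 1
16. p2, 1
17. not Dia not p2, 1
18. p2, 2
19. not (Dia p2 and Dia not p2), 2
20. Dia p2, 2
21. not Dia not p2, 2
22. p3, 3
23. not (Dia p2 and Dia not p2), 3
24. Dia p2, 3
25. p2, 3
26. not Dia not p2, 3
27. not p2, 4
28. not (Dia p2 and Dia not p2), 4
29. Dia p2, 4
30. p2, 4
Accessibility: 0R0, 0R1, 0R2, 0R3, 0R4, 1R0, 1R1, 1R2, 1R3, 1R4, 2R0, 2R1, 2R2, 2R3, 2R4, 3R0, 3R1, 3R2, 3R3, 3R4, 4R0, 4R1, 4R2, 4R3, 4R4
Branch closes: p2 and not p2 both at 4.
(One branch shown.) All branches close.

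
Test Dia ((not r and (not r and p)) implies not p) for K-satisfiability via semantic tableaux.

Satisfiable (open branch found)

1. Dia ((not r and (not r and p)) implies not p), u
2. (not r and (not r and p)) implies not p, v   [Dia-rule on 1: fresh world v, uRv]
3. not p, v   [implies-rule on 2 (branches; this branch)]
Accessibility: uRv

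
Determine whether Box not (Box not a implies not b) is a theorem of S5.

Not valid

Tableau for the negation not Box not (Box not a implies not b):
1. not Box not (Box not a implies not b), w0
2. Box not a implies not b, w1
3. not b, w1
Accessibility: w0Rw0, w0Rw1, w1Rw0, w1Rw1
The negation has an open branch (countermodel exists).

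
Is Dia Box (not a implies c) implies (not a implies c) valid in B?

Tableau for the negation not (Dia Box (not a implies c) implies (not a implies c)):
1. not (Dia Box (not a implies c) implies (not a implies c)), 0
2. Dia Box (not a implies c), 0
3. not (not a implies c), 0
4. not a, 0
5. not c, 0
6. Box (not a implies c), 1
7. not a implies c, 0
8. not a implies c, 1
9. c, 0
Accessibility: 0R0, 0R1, 1R0, 1R1
Branch closes: c and not c both at 0.
All branches of the negation close; one closing branch shown above.

Valid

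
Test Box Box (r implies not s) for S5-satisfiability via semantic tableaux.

1. Box Box (r implies not s), w0
2. Box (r implies not s), w0
3. r implies not s, w0
4. not s, w0
Accessibility: w0Rw0

Satisfiable (open branch found)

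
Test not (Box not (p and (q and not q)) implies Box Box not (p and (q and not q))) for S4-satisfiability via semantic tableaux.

Unsatisfiable

1. not (Box not (p and (q and not q)) implies Box Box not (p and (q and not q))), u
2. Box not (p and (q and not q)), u
3. not Box Box not (p and (q and not q)), u
4. not (p and (q and not q)), u
5. not (q and not q), u
6. q, u
7. not Box not (p and (q and not q)), v
8. not (p and (q and not q)), v
9. not (q and not q), v
10. q, v
11. p and (q and not q), w
12. p, w
13. q and not q, w
14. q, w
15. not q, w
Accessibility: uRu, uRv, uRw, vRv, vRw, wRw
Branch closes: q and not q both at w.
All branches of the tableau close; one closing branch shown above.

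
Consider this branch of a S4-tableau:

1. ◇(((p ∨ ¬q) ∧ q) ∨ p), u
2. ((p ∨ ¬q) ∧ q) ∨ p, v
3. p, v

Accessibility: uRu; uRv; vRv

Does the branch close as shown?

Open

There is no literal clash: for every atom and world, at most one sign appears.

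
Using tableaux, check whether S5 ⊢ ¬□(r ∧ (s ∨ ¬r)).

Tableau for the negation □(r ∧ (s ∨ ¬r)):
1. □(r ∧ (s ∨ ¬r)), u
2. r ∧ (s ∨ ¬r), u   [□-rule on 1 via uRu]
3. r, u   [∧-rule on 2]
4. s ∨ ¬r, u   [∧-rule on 2]
5. s, u   [∨-rule on 4 (branches; this branch)]
Accessibility: uRu
The negation has an open branch (countermodel exists).

No, not valid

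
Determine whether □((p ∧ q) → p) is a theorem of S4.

Tableau for the negation ¬□((p ∧ q) → p):
1. ¬□((p ∧ q) → p), 0
2. ¬((p ∧ q) → p), 1
3. p ∧ q, 1
4. ¬p, 1
5. p, 1
6. q, 1
Accessibility: 0R0, 0R1, 1R1
Branch closes: p and ¬p both at 1.
All branches of the negation close; one closing branch shown above.

Valid in S4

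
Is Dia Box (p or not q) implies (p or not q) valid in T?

Not valid

Tableau for the negation not (Dia Box (p or not q) implies (p or not q)):
1. not (Dia Box (p or not q) implies (p or not q)), 0
2. Dia Box (p or not q), 0
3. not (p or not q), 0
4. not p, 0
5. q, 0
6. Box (p or not q), 1
7. p or not q, 1
8. not q, 1
Accessibility: 0R0, 0R1, 1R1
The negation has an open branch (countermodel exists).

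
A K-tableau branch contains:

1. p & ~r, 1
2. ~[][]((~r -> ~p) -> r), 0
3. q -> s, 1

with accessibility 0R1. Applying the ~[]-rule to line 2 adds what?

a fresh world 2 with 0R2, and ~[]((~r -> ~p) -> r) at 2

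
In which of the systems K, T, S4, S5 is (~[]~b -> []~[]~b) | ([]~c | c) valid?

S5

S4-tableau for the negation ~((~[]~b -> []~[]~b) | ([]~c | c)):
1. ~((~[]~b -> []~[]~b) | ([]~c | c)), 0
2. ~(~[]~b -> []~[]~b), 0
3. ~([]~c | c), 0
4. ~[]~b, 0
5. ~[]~[]~b, 0
6. ~[]~c, 0
7. ~c, 0
8. b, 1
9. []~b, 2
10. ~b, 2
11. c, 3
Accessibility: 0R0, 0R1, 0R2, 0R3, 1R1, 2R2, 3R3
Complete open branch: countermodel on an S4-frame, so not valid in S4, nor in K, T (the same frame is also a K-frame and a T-frame).
S5-tableau for the negation ~((~[]~b -> []~[]~b) | ([]~c | c)):
1. ~((~[]~b -> []~[]~b) | ([]~c | c)), 0
2. ~(~[]~b -> []~[]~b), 0
3. ~([]~c | c), 0
4. ~[]~b, 0
5. ~[]~[]~b, 0
6. ~[]~c, 0
7. ~c, 0
8. b, 1
9. []~b, 2
10. ~b, 0
11. ~b, 1
Accessibility: 0R0, 0R1, 0R2, 1R0, 1R1, 1R2, 2R0, 2R1, 2R2
Branch closes: b and ~b both at 1.
Every branch closes (one shown): valid in S5.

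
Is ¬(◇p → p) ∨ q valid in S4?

Not valid

Tableau for the negation ¬(¬(◇p → p) ∨ q):
1. ¬(¬(◇p → p) ∨ q), w0
2. ◇p → p, w0   [¬∨-rule on 1]
3. ¬q, w0   [¬∨-rule on 1]
4. p, w0   [→-rule on 2 (branches; this branch)]
Accessibility: w0Rw0
The negation has an open branch (countermodel exists).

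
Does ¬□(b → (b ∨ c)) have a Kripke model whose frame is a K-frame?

1. ¬□(b → (b ∨ c)), w0
2. ¬(b → (b ∨ c)), w1
3. b, w1
4. ¬(b ∨ c), w1
5. ¬b, w1
6. ¬c, w1
Accessibility: w0Rw1
Branch closes: b and ¬b both at w1.
Every branch closes; the branch above is one of them.

Unsatisfiable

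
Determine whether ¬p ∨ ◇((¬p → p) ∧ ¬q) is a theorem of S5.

Invalid (countermodel exists)

Tableau for the negation ¬(¬p ∨ ◇((¬p → p) ∧ ¬q)):
1. ¬(¬p ∨ ◇((¬p → p) ∧ ¬q)), 0
2. p, 0
3. ¬◇((¬p → p) ∧ ¬q), 0
4. ¬((¬p → p) ∧ ¬q), 0
5. q, 0
Accessibility: 0R0
The negation has an open branch (countermodel exists).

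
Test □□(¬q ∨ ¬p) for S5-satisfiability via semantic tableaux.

Satisfiable

1. □□(¬q ∨ ¬p), w0
2. □(¬q ∨ ¬p), w0
3. ¬q ∨ ¬p, w0
4. ¬p, w0
Accessibility: w0Rw0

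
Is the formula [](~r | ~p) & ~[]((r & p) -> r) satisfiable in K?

No, unsatisfiable

1. [](~r | ~p) & ~[]((r & p) -> r), u
2. [](~r | ~p), u   [&-rule on 1]
3. ~[]((r & p) -> r), u   [&-rule on 1]
4. ~((r & p) -> r), v   [~[]-rule on 3: fresh world v, uRv]
5. r & p, v   [~->-rule on 4]
6. ~r, v   [~->-rule on 4]
7. r, v   [&-rule on 5]
8. p, v   [&-rule on 5]
Accessibility: uRv
Branch closes: r and ~r both at v.
Every branch closes; the branch above is one of them.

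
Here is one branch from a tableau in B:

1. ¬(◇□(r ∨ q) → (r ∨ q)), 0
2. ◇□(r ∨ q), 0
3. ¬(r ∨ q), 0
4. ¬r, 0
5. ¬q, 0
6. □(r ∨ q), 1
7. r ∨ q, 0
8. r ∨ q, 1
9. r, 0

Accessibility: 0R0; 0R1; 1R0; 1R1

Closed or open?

Closed

Both r and ¬r appear at 0.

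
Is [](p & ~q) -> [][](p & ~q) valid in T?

Tableau for the negation ~([](p & ~q) -> [][](p & ~q)):
1. ~([](p & ~q) -> [][](p & ~q)), w0
2. [](p & ~q), w0   [~->-rule on 1]
3. ~[][](p & ~q), w0   [~->-rule on 1]
4. p & ~q, w0   [[]-rule on 2 via w0Rw0]
5. p, w0   [&-rule on 4]
6. ~q, w0   [&-rule on 4]
7. ~[](p & ~q), w1   [~[]-rule on 3: fresh world w1, w0Rw1]
8. p & ~q, w1   [[]-rule on 2 via w0Rw1]
9. p, w1   [&-rule on 8]
10. ~q, w1   [&-rule on 8]
11. ~(p & ~q), w2   [~[]-rule on 7: fresh world w2, w1Rw2]
12. q, w2   [~&-rule on 11 (branches; this branch)]
Accessibility: w0Rw0, w0Rw1, w1Rw1, w1Rw2, w2Rw2
The negation has an open branch (countermodel exists).

No, not valid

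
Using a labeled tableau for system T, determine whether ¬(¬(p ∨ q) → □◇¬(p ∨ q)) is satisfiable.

Satisfiable

1. ¬(¬(p ∨ q) → □◇¬(p ∨ q)), u
2. ¬(p ∨ q), u
3. ¬□◇¬(p ∨ q), u
4. ¬p, u
5. ¬q, u
6. ¬◇¬(p ∨ q), v
7. p ∨ q, v
8. q, v
Accessibility: uRu, uRv, vRv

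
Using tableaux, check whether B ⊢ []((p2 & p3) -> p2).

Yes, valid

Tableau for the negation ~[]((p2 & p3) -> p2):
1. ~[]((p2 & p3) -> p2), u
2. ~((p2 & p3) -> p2), v
3. p2 & p3, v
4. ~p2, v
5. p2, v
6. p3, v
Accessibility: uRu, uRv, vRu, vRv
Branch closes: p2 and ~p2 both at v.
All branches of the negation close; one closing branch shown above.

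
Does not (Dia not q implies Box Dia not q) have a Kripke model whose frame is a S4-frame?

Yes, satisfiable

1. not (Dia not q implies Box Dia not q), 0
2. Dia not q, 0
3. not Box Dia not q, 0
4. not q, 1
5. not Dia not q, 2
6. q, 2
Accessibility: 0R0, 0R1, 0R2, 1R1, 2R2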